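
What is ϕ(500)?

200

Factor 500: 500 = 2**2 · 5**3.
φ(2^2) = 2^2 − 2^1 = 4 − 2 = 2.
φ(5^3) = 5^3 − 5^2 = 125 − 25 = 100.
Multiply: 2 · 100 = 200.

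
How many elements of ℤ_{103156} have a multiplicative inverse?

46080

Prime factorization: 103156 = 2^2 · 17 · 37 · 41.
φ(2^2) = 2^1·(2−1) = 2·1 = 2.
φ(17) = 17 − 1 = 16.
φ(37) = 37 − 1 = 36.
φ(41) = 41 − 1 = 40.
Since φ is multiplicative, φ(103156) = 2 · 16 · 36 · 40 = 46080.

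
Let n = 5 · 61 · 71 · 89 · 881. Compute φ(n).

φ(5) = 5 − 1 = 4.
φ(61) = 61 − 1 = 60.
φ(71) = 71 − 1 = 70.
φ(89) = 89 − 1 = 88.
φ(881) = 881 − 1 = 880.
Since φ is multiplicative, φ(1697946895) = 4 · 60 · 70 · 88 · 880 = 1300992000.

1300992000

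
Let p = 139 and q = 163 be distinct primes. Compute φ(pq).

22356

φ(n) = (p − 1)(q − 1) = (139−1)(163−1) = 138·162 = 22356.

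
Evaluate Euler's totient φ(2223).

Factor 2223: 2223 = 3^2 × 13 × 19.
φ(3^2) = 3^2 − 3^1 = 9 − 3 = 6.
φ(13) = 13 − 1 = 12.
φ(19) = 19 − 1 = 18.
φ(2223) = 6 × 12 × 18 = 1296.

1296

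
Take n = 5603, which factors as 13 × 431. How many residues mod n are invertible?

φ(13) = 13 − 1 = 12.
φ(431) = 431 − 1 = 430.
Multiply: 12 · 430 = 5160.

5160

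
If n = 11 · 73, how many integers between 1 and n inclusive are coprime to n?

720

φ(803) = 803 · (1 − 1/11) · (1 − 1/73)
       = 803 · 720/803 = 720.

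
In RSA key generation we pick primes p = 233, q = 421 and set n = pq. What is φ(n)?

97440

φ(233) = 233 − 1 = 232.
φ(421) = 421 − 1 = 420.
φ(98093) = 232 × 420 = 97440.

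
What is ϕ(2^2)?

2

φ(2^2) = 2^1·(2−1) = 2·1 = 2.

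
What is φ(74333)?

60480

Factor 74333: 74333 = 7^2 · 37 · 41.
φ(7^2) = 7^2 − 7^1 = 49 − 7 = 42.
φ(37) = 37 − 1 = 36.
φ(41) = 41 − 1 = 40.
Multiply: 42 · 36 · 40 = 60480.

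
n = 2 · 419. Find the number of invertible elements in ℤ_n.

418

φ(838) = 838 · (1 − 1/2) · (1 − 1/419)
       = 838 · 418/838 = 418.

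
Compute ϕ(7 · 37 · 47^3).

21948624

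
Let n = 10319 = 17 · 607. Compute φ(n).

9696

φ(10319) = 10319 · (1 − 1/17) · (1 − 1/607)
       = 10319 · 9696/10319 = 9696.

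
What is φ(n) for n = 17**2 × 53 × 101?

1414400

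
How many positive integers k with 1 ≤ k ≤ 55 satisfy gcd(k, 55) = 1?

55 = 5 × 11.
φ(5) = 5 − 1 = 4.
φ(11) = 11 − 1 = 10.
Since φ is multiplicative, φ(55) = 4 · 10 = 40.

40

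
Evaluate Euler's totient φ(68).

68 = 2^2 * 17.
φ(68) = 68 · (1 − 1/2) · (1 − 1/17)
       = 68 · 16/34 = 32.

32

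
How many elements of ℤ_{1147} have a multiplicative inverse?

1080

1147 = 31 · 37.
φ(31) = 31 − 1 = 30.
φ(37) = 37 − 1 = 36.
Multiply: 30 · 36 = 1080.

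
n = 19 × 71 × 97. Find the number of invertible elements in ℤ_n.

120960

φ(19) = 19 − 1 = 18.
φ(71) = 71 − 1 = 70.
φ(97) = 97 − 1 = 96.
φ(130853) = 18 × 70 × 96 = 120960.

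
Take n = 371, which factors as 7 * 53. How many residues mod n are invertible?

φ(7) = 7 − 1 = 6.
φ(53) = 53 − 1 = 52.
φ(371) = 6 × 52 = 312.

312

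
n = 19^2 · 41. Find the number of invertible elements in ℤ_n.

13680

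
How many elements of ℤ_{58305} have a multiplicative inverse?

Factor 58305: 58305 = 3 * 5 * 13**2 * 23.
φ(58305) = 58305 · (1 − 1/3) · (1 − 1/5) · (1 − 1/13) · (1 − 1/23)
       = 58305 · 2112/4485 = 27456.

27456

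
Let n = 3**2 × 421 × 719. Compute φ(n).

1809360

φ(2724291) = 2724291 · (1 − 1/3) · (1 − 1/421) · (1 − 1/719)
       = 2724291 · 603120/908097 = 1809360.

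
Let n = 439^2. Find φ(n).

192282

φ(192721) = 192721 · (1 − 1/439)
       = 192721 · 438/439 = 192282.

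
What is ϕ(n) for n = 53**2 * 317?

870896

φ(53^2) = 53^1·(53−1) = 53·52 = 2756.
φ(317) = 317 − 1 = 316.
Since φ is multiplicative, φ(890453) = 2756 · 316 = 870896.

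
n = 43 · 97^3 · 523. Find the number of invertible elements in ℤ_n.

19803159936

φ(20525103097) = 20525103097 · (1 − 1/43) · (1 − 1/97) · (1 − 1/523)
       = 20525103097 · 2104704/2181433 = 19803159936.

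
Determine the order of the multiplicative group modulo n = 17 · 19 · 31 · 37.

φ(370481) = 370481 · (1 − 1/17) · (1 − 1/19) · (1 − 1/31) · (1 − 1/37)
       = 370481 · 311040/370481 = 311040.

311040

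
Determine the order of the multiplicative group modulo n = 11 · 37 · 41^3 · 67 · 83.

131005036800

φ(155990760167) = 155990760167 · (1 − 1/11) · (1 − 1/37) · (1 − 1/41) · (1 − 1/67) · (1 − 1/83)
       = 155990760167 · 77932800/92796407 = 131005036800.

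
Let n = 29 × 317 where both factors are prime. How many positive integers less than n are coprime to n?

8848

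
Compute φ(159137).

126720

Prime factorization: 159137 = 11 × 17 × 23 × 37.
φ(11) = 11 − 1 = 10.
φ(17) = 17 − 1 = 16.
φ(23) = 23 − 1 = 22.
φ(37) = 37 − 1 = 36.
Multiply: 10 · 16 · 22 · 36 = 126720.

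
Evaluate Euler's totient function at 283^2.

79806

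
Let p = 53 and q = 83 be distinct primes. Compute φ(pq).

4264

φ(4399) = 4399 · (1 − 1/53) · (1 − 1/83)
       = 4399 · 4264/4399 = 4264.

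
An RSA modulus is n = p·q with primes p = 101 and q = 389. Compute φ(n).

38800

For distinct primes, φ(pq) = (p−1)(q−1) = 100 × 388 = 38800.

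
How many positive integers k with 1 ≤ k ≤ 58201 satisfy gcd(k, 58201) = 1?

47520

58201 = 11^2 * 13 * 37.
φ(11^2) = 11^1·(11−1) = 11·10 = 110.
φ(13) = 13 − 1 = 12.
φ(37) = 37 − 1 = 36.
Multiply: 110 · 12 · 36 = 47520.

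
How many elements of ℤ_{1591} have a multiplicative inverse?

1591 = 37 * 43.
φ(1591) = 1591 · (1 − 1/37) · (1 − 1/43)
       = 1591 · 1512/1591 = 1512.

1512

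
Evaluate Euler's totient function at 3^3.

18

φ(3^3) = 3^3 − 3^2 = 27 − 9 = 18.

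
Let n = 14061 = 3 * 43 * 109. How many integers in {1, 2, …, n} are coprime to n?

φ(3) = 3 − 1 = 2.
φ(43) = 43 − 1 = 42.
φ(109) = 109 − 1 = 108.
Multiply: 2 · 42 · 108 = 9072.

9072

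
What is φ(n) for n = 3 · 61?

φ(183) = 183 · (1 − 1/3) · (1 − 1/61)
       = 183 · 120/183 = 120.

120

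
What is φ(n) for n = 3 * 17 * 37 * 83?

94464

φ(3) = 3 − 1 = 2.
φ(17) = 17 − 1 = 16.
φ(37) = 37 − 1 = 36.
φ(83) = 83 − 1 = 82.
φ(156621) = 2 × 16 × 36 × 82 = 94464.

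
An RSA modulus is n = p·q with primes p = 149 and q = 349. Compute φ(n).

51504

φ(n) = (p − 1)(q − 1) = (149−1)(349−1) = 148·348 = 51504.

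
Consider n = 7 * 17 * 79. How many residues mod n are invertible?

φ(9401) = 9401 · (1 − 1/7) · (1 − 1/17) · (1 − 1/79)
       = 9401 · 7488/9401 = 7488.

7488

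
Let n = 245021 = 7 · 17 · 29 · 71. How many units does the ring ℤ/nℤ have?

φ(7) = 7 − 1 = 6.
φ(17) = 17 − 1 = 16.
φ(29) = 29 − 1 = 28.
φ(71) = 71 − 1 = 70.
Multiply: 6 · 16 · 28 · 70 = 188160.

188160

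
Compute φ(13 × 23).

φ(299) = 299 · (1 − 1/13) · (1 − 1/23)
       = 299 · 264/299 = 264.

264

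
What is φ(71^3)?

352870

φ(357911) = 357911 · (1 − 1/71)
       = 357911 · 70/71 = 352870.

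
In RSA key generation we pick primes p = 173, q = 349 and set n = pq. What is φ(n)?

For distinct primes, φ(pq) = (p−1)(q−1) = 172 × 348 = 59856.

59856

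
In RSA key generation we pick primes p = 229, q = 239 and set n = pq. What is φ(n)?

For distinct primes, φ(pq) = (p−1)(q−1) = 228 × 238 = 54264.

54264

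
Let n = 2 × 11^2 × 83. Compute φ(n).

9020

φ(20086) = 20086 · (1 − 1/2) · (1 − 1/11) · (1 − 1/83)
       = 20086 · 820/1826 = 9020.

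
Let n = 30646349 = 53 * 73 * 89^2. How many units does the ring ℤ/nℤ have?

φ(30646349) = 30646349 · (1 − 1/53) · (1 − 1/73) · (1 − 1/89)
       = 30646349 · 329472/344341 = 29323008.

29323008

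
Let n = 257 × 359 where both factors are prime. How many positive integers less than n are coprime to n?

φ(pq) = (p−1)(q−1) = 256 · 358 = 91648.

91648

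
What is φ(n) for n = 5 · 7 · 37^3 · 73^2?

6216880896

φ(5) = 5 − 1 = 4.
φ(7) = 7 − 1 = 6.
φ(37^3) = 37^2·(37−1) = 1369·36 = 49284.
φ(73^2) = 73^2 − 73^1 = 5329 − 73 = 5256.
Since φ is multiplicative, φ(9447544295) = 4 · 6 · 49284 · 5256 = 6216880896.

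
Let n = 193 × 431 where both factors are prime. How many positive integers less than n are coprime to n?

φ(83183) = 83183 · (1 − 1/193) · (1 − 1/431)
       = 83183 · 82560/83183 = 82560.

82560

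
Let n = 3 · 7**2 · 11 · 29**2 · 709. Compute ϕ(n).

482912640

φ(3) = 3 − 1 = 2.
φ(7^2) = 7^2 − 7^1 = 49 − 7 = 42.
φ(11) = 11 − 1 = 10.
φ(29^2) = 29^1·(29−1) = 29·28 = 812.
φ(709) = 709 − 1 = 708.
Since φ is multiplicative, φ(964166973) = 2 · 42 · 10 · 812 · 708 = 482912640.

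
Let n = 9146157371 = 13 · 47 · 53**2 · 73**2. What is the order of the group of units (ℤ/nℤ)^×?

φ(13) = 13 − 1 = 12.
φ(47) = 47 − 1 = 46.
φ(53^2) = 53^1·(53−1) = 53·52 = 2756.
φ(73^2) = 73^2 − 73^1 = 5329 − 73 = 5256.
φ(9146157371) = 12 × 46 × 2756 × 5256 = 7996015872.

7996015872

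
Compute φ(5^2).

φ(25) = 25 · (1 − 1/5)
       = 25 · 4/5 = 20.

20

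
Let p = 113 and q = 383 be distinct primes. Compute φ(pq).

φ(n) = (p − 1)(q − 1) = (113−1)(383−1) = 112·382 = 42784.

42784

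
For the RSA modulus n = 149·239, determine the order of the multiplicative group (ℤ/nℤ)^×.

35224

φ(pq) = (p−1)(q−1) = 148 · 238 = 35224.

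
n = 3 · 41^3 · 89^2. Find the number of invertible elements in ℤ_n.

1053247360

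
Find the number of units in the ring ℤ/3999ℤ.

3999 = 3 · 31 · 43.
φ(3) = 3 − 1 = 2.
φ(31) = 31 − 1 = 30.
φ(43) = 43 − 1 = 42.
φ(3999) = 2 × 30 × 42 = 2520.

2520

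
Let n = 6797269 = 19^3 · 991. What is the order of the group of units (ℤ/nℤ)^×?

6433020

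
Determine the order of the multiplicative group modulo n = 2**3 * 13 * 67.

φ(6968) = 6968 · (1 − 1/2) · (1 − 1/13) · (1 − 1/67)
       = 6968 · 792/1742 = 3168.

3168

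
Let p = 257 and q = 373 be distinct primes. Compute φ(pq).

φ(pq) = (p−1)(q−1) = 256 · 372 = 95232.

95232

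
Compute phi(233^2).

φ(54289) = 54289 · (1 − 1/233)
       = 54289 · 232/233 = 54056.

54056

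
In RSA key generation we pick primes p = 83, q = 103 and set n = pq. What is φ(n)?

8364

φ(83) = 83 − 1 = 82.
φ(103) = 103 − 1 = 102.
Since φ is multiplicative, φ(8549) = 82 · 102 = 8364.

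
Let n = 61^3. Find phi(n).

φ(61^3) = 61^2·(61−1) = 3721·60 = 223260.

223260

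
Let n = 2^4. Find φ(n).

8

φ(16) = 16 · (1 − 1/2)
       = 16 · 1/2 = 8.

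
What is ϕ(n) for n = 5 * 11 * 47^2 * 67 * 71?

φ(5) = 5 − 1 = 4.
φ(11) = 11 − 1 = 10.
φ(47^2) = 47^2 − 47^1 = 2209 − 47 = 2162.
φ(67) = 67 − 1 = 66.
φ(71) = 71 − 1 = 70.
φ(577951715) = 4 × 10 × 2162 × 66 × 70 = 399537600.

399537600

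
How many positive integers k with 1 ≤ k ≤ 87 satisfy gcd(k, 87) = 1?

Prime factorization: 87 = 3 * 29.
φ(3) = 3 − 1 = 2.
φ(29) = 29 − 1 = 28.
Multiply: 2 · 28 = 56.

56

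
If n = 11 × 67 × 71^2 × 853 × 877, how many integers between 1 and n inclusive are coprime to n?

2448183830400

φ(11) = 11 − 1 = 10.
φ(67) = 67 − 1 = 66.
φ(71^2) = 71^2 − 71^1 = 5041 − 71 = 4970.
φ(853) = 853 − 1 = 852.
φ(877) = 877 − 1 = 876.
Multiply: 10 · 66 · 4970 · 852 · 876 = 2448183830400.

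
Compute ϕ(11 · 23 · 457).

φ(115621) = 115621 · (1 − 1/11) · (1 − 1/23) · (1 − 1/457)
       = 115621 · 100320/115621 = 100320.

100320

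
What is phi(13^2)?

φ(169) = 169 · (1 − 1/13)
       = 169 · 12/13 = 156.

156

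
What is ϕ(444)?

144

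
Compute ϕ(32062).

14080

Prime factorization: 32062 = 2 · 17 · 23 · 41.
φ(32062) = 32062 · (1 − 1/2) · (1 − 1/17) · (1 − 1/23) · (1 − 1/41)
       = 32062 · 14080/32062 = 14080.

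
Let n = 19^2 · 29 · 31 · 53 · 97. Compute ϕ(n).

1434101760

φ(19^2) = 19^1·(19−1) = 19·18 = 342.
φ(29) = 29 − 1 = 28.
φ(31) = 31 − 1 = 30.
φ(53) = 53 − 1 = 52.
φ(97) = 97 − 1 = 96.
Multiply: 342 · 28 · 30 · 52 · 96 = 1434101760.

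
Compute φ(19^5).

φ(19^5) = 19^5 − 19^4 = 2476099 − 130321 = 2345778.

2345778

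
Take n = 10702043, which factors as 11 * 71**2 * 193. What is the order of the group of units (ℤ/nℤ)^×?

9542400

φ(10702043) = 10702043 · (1 − 1/11) · (1 − 1/71) · (1 − 1/193)
       = 10702043 · 134400/150733 = 9542400.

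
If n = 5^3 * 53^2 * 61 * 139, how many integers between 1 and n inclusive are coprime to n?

2281968000

φ(5^3) = 5^3 − 5^2 = 125 − 25 = 100.
φ(53^2) = 53^1·(53−1) = 53·52 = 2756.
φ(61) = 61 − 1 = 60.
φ(139) = 139 − 1 = 138.
Since φ is multiplicative, φ(2977188875) = 100 · 2756 · 60 · 138 = 2281968000.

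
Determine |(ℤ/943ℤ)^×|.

880

Prime factorization: 943 = 23 * 41.
φ(23) = 23 − 1 = 22.
φ(41) = 41 − 1 = 40.
Since φ is multiplicative, φ(943) = 22 · 40 = 880.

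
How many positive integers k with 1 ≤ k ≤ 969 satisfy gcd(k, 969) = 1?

576

969 = 3 · 17 · 19.
φ(3) = 3 − 1 = 2.
φ(17) = 17 − 1 = 16.
φ(19) = 19 − 1 = 18.
φ(969) = 2 × 16 × 18 = 576.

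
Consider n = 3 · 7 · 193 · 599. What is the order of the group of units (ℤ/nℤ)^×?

φ(3) = 3 − 1 = 2.
φ(7) = 7 − 1 = 6.
φ(193) = 193 − 1 = 192.
φ(599) = 599 − 1 = 598.
Since φ is multiplicative, φ(2427747) = 2 · 6 · 192 · 598 = 1377792.

1377792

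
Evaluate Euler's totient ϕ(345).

176

Factor 345: 345 = 3 · 5 · 23.
φ(3) = 3 − 1 = 2.
φ(5) = 5 − 1 = 4.
φ(23) = 23 − 1 = 22.
Since φ is multiplicative, φ(345) = 2 · 4 · 22 = 176.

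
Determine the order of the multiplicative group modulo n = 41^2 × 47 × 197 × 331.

4879459200

φ(41^2) = 41^1·(41−1) = 41·40 = 1640.
φ(47) = 47 − 1 = 46.
φ(197) = 197 − 1 = 196.
φ(331) = 331 − 1 = 330.
φ(5151809449) = 1640 × 46 × 196 × 330 = 4879459200.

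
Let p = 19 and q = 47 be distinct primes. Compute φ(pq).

828

φ(19) = 19 − 1 = 18.
φ(47) = 47 − 1 = 46.
Multiply: 18 · 46 = 828.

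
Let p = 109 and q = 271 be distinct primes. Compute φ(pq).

29160

φ(29539) = 29539 · (1 − 1/109) · (1 − 1/271)
       = 29539 · 29160/29539 = 29160.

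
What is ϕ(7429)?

Factor 7429: 7429 = 17 × 19 × 23.
φ(17) = 17 − 1 = 16.
φ(19) = 19 − 1 = 18.
φ(23) = 23 − 1 = 22.
Multiply: 16 · 18 · 22 = 6336.

6336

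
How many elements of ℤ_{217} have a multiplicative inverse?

180

Factor 217: 217 = 7 · 31.
φ(7) = 7 − 1 = 6.
φ(31) = 31 − 1 = 30.
Since φ is multiplicative, φ(217) = 6 · 30 = 180.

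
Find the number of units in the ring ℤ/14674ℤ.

First factor: 14674 = 2 · 11 · 23 · 29.
φ(14674) = 14674 · (1 − 1/2) · (1 − 1/11) · (1 − 1/23) · (1 − 1/29)
       = 14674 · 6160/14674 = 6160.

6160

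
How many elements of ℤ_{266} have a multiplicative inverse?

108

First factor: 266 = 2 · 7 · 19.
φ(2) = 2 − 1 = 1.
φ(7) = 7 − 1 = 6.
φ(19) = 19 − 1 = 18.
Since φ is multiplicative, φ(266) = 1 · 6 · 18 = 108.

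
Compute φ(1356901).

1010880

Prime factorization: 1356901 = 7 × 13^2 × 31 × 37.
φ(7) = 7 − 1 = 6.
φ(13^2) = 13^2 − 13^1 = 169 − 13 = 156.
φ(31) = 31 − 1 = 30.
φ(37) = 37 − 1 = 36.
φ(1356901) = 6 × 156 × 30 × 36 = 1010880.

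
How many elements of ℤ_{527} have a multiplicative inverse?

480

Prime factorization: 527 = 17 · 31.
φ(527) = 527 · (1 − 1/17) · (1 − 1/31)
       = 527 · 480/527 = 480.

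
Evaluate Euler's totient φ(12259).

10560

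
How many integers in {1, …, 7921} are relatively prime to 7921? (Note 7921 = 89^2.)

φ(7921) = 7921 · (1 − 1/89)
       = 7921 · 88/89 = 7832.

7832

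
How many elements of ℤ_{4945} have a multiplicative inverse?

Factor 4945: 4945 = 5 · 23 · 43.
φ(4945) = 4945 · (1 − 1/5) · (1 − 1/23) · (1 − 1/43)
       = 4945 · 3696/4945 = 3696.

3696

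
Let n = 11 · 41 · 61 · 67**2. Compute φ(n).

106128000

φ(123496879) = 123496879 · (1 − 1/11) · (1 − 1/41) · (1 − 1/61) · (1 − 1/67)
       = 123496879 · 1584000/1843237 = 106128000.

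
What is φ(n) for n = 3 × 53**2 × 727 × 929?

3713588736

φ(5691452541) = 5691452541 · (1 − 1/3) · (1 − 1/53) · (1 − 1/727) · (1 − 1/929)
       = 5691452541 · 70067712/107385897 = 3713588736.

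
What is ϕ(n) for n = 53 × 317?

φ(53) = 53 − 1 = 52.
φ(317) = 317 − 1 = 316.
Since φ is multiplicative, φ(16801) = 52 · 316 = 16432.

16432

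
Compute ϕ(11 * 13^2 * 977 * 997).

1516469760

φ(1810794271) = 1810794271 · (1 − 1/11) · (1 − 1/13) · (1 − 1/977) · (1 − 1/997)
       = 1810794271 · 116651520/139291867 = 1516469760.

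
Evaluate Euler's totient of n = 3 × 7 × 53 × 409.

φ(3) = 3 − 1 = 2.
φ(7) = 7 − 1 = 6.
φ(53) = 53 − 1 = 52.
φ(409) = 409 − 1 = 408.
Since φ is multiplicative, φ(455217) = 2 · 6 · 52 · 408 = 254592.

254592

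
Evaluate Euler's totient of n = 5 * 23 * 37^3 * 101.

φ(5) = 5 − 1 = 4.
φ(23) = 23 − 1 = 22.
φ(37^3) = 37^2·(37−1) = 1369·36 = 49284.
φ(101) = 101 − 1 = 100.
φ(588334595) = 4 × 22 × 49284 × 100 = 433699200.

433699200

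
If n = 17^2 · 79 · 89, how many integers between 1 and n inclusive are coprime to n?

1867008

φ(2031959) = 2031959 · (1 − 1/17) · (1 − 1/79) · (1 − 1/89)
       = 2031959 · 109824/119527 = 1867008.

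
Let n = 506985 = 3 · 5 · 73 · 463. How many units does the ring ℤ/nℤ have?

φ(3) = 3 − 1 = 2.
φ(5) = 5 − 1 = 4.
φ(73) = 73 − 1 = 72.
φ(463) = 463 − 1 = 462.
Since φ is multiplicative, φ(506985) = 2 · 4 · 72 · 462 = 266112.

266112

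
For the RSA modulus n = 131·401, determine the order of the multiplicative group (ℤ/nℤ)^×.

φ(52531) = 52531 · (1 − 1/131) · (1 − 1/401)
       = 52531 · 52000/52531 = 52000.

52000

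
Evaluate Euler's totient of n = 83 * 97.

φ(8051) = 8051 · (1 − 1/83) · (1 − 1/97)
       = 8051 · 7872/8051 = 7872.

7872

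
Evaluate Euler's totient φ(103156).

46080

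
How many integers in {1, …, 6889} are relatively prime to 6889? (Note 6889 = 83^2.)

φ(83^2) = 83^2 − 83^1 = 6889 − 83 = 6806.

6806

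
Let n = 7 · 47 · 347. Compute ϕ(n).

95496

φ(114163) = 114163 · (1 − 1/7) · (1 − 1/47) · (1 − 1/347)
       = 114163 · 95496/114163 = 95496.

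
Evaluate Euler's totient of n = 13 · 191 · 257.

583680

φ(638131) = 638131 · (1 − 1/13) · (1 − 1/191) · (1 − 1/257)
       = 638131 · 583680/638131 = 583680.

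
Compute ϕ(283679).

230400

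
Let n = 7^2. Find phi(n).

42

φ(49) = 49 · (1 − 1/7)
       = 49 · 6/7 = 42.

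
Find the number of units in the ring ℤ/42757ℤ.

First factor: 42757 = 11 * 13^2 * 23.
φ(11) = 11 − 1 = 10.
φ(13^2) = 13^1·(13−1) = 13·12 = 156.
φ(23) = 23 − 1 = 22.
Multiply: 10 · 156 · 22 = 34320.

34320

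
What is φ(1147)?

1080

First factor: 1147 = 31 · 37.
φ(31) = 31 − 1 = 30.
φ(37) = 37 − 1 = 36.
φ(1147) = 30 × 36 = 1080.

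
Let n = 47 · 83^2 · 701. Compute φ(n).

φ(47) = 47 − 1 = 46.
φ(83^2) = 83^2 − 83^1 = 6889 − 83 = 6806.
φ(701) = 701 − 1 = 700.
φ(226971883) = 46 × 6806 × 700 = 219153200.

219153200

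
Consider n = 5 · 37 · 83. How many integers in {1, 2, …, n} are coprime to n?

11808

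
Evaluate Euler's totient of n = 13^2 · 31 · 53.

φ(13^2) = 13^2 − 13^1 = 169 − 13 = 156.
φ(31) = 31 − 1 = 30.
φ(53) = 53 − 1 = 52.
Since φ is multiplicative, φ(277667) = 156 · 30 · 52 = 243360.

243360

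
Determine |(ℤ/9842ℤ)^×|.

Prime factorization: 9842 = 2 · 7 · 19 · 37.
φ(9842) = 9842 · (1 − 1/2) · (1 − 1/7) · (1 − 1/19) · (1 − 1/37)
       = 9842 · 3888/9842 = 3888.

3888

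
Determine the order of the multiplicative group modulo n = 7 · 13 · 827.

φ(75257) = 75257 · (1 − 1/7) · (1 − 1/13) · (1 − 1/827)
       = 75257 · 59472/75257 = 59472.

59472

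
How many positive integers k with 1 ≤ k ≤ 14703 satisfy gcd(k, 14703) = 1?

First factor: 14703 = 3 * 13**2 * 29.
φ(14703) = 14703 · (1 − 1/3) · (1 − 1/13) · (1 − 1/29)
       = 14703 · 672/1131 = 8736.

8736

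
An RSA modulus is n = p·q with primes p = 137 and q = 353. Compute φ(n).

47872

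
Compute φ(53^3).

146068

φ(148877) = 148877 · (1 − 1/53)
       = 148877 · 52/53 = 146068.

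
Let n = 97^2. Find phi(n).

φ(97^2) = 97^2 − 97^1 = 9409 − 97 = 9312.

9312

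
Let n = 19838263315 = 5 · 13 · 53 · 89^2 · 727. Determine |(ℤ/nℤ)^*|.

14192335872

φ(5) = 5 − 1 = 4.
φ(13) = 13 − 1 = 12.
φ(53) = 53 − 1 = 52.
φ(89^2) = 89^1·(89−1) = 89·88 = 7832.
φ(727) = 727 − 1 = 726.
Since φ is multiplicative, φ(19838263315) = 4 · 12 · 52 · 7832 · 726 = 14192335872.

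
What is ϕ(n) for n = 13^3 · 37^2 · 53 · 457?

φ(13^3) = 13^2·(13−1) = 169·12 = 2028.
φ(37^2) = 37^1·(37−1) = 37·36 = 1332.
φ(53) = 53 − 1 = 52.
φ(457) = 457 − 1 = 456.
φ(72849332153) = 2028 × 1332 × 52 × 456 = 64053130752.

64053130752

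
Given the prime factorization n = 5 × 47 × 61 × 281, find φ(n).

3091200

φ(4028135) = 4028135 · (1 − 1/5) · (1 − 1/47) · (1 − 1/61) · (1 − 1/281)
       = 4028135 · 3091200/4028135 = 3091200.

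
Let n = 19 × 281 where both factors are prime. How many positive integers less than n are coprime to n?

5040

φ(5339) = 5339 · (1 − 1/19) · (1 − 1/281)
       = 5339 · 5040/5339 = 5040.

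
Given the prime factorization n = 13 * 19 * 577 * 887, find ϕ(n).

110232576

φ(126414353) = 126414353 · (1 − 1/13) · (1 − 1/19) · (1 − 1/577) · (1 − 1/887)
       = 126414353 · 110232576/126414353 = 110232576.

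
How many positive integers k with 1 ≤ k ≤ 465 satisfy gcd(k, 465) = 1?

240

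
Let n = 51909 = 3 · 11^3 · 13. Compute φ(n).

φ(51909) = 51909 · (1 − 1/3) · (1 − 1/11) · (1 − 1/13)
       = 51909 · 240/429 = 29040.

29040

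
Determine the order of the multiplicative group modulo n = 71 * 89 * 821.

φ(71) = 71 − 1 = 70.
φ(89) = 89 − 1 = 88.
φ(821) = 821 − 1 = 820.
φ(5187899) = 70 × 88 × 820 = 5051200.

5051200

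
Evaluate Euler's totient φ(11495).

7920

First factor: 11495 = 5 * 11^2 * 19.
φ(5) = 5 − 1 = 4.
φ(11^2) = 11^1·(11−1) = 11·10 = 110.
φ(19) = 19 − 1 = 18.
Multiply: 4 · 110 · 18 = 7920.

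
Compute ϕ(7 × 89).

528

φ(7) = 7 − 1 = 6.
φ(89) = 89 − 1 = 88.
Since φ is multiplicative, φ(623) = 6 · 88 = 528.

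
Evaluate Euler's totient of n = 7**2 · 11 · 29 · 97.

φ(1516207) = 1516207 · (1 − 1/7) · (1 − 1/11) · (1 − 1/29) · (1 − 1/97)
       = 1516207 · 161280/216601 = 1128960.

1128960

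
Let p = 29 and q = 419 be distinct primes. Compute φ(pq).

φ(12151) = 12151 · (1 − 1/29) · (1 − 1/419)
       = 12151 · 11704/12151 = 11704.

11704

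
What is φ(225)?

120

Prime factorization: 225 = 3^2 · 5^2.
φ(225) = 225 · (1 − 1/3) · (1 − 1/5)
       = 225 · 8/15 = 120.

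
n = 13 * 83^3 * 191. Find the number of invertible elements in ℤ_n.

1287967440

φ(13) = 13 − 1 = 12.
φ(83^3) = 83^3 − 83^2 = 571787 − 6889 = 564898.
φ(191) = 191 − 1 = 190.
Multiply: 12 · 564898 · 190 = 1287967440.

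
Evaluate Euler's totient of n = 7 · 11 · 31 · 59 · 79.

8143200

φ(7) = 7 − 1 = 6.
φ(11) = 11 − 1 = 10.
φ(31) = 31 − 1 = 30.
φ(59) = 59 − 1 = 58.
φ(79) = 79 − 1 = 78.
Since φ is multiplicative, φ(11125807) = 6 · 10 · 30 · 58 · 78 = 8143200.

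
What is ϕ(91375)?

First factor: 91375 = 5^3 · 17 · 43.
φ(5^3) = 5^3 − 5^2 = 125 − 25 = 100.
φ(17) = 17 − 1 = 16.
φ(43) = 43 − 1 = 42.
Multiply: 100 · 16 · 42 = 67200.

67200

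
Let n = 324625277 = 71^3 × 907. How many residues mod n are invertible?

319700220

φ(324625277) = 324625277 · (1 − 1/71) · (1 − 1/907)
       = 324625277 · 63420/64397 = 319700220.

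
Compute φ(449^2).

φ(449^2) = 449^2 − 449^1 = 201601 − 449 = 201152.

201152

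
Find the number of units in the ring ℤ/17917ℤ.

15840

Factor 17917: 17917 = 19 × 23 × 41.
φ(19) = 19 − 1 = 18.
φ(23) = 23 − 1 = 22.
φ(41) = 41 − 1 = 40.
Since φ is multiplicative, φ(17917) = 18 · 22 · 40 = 15840.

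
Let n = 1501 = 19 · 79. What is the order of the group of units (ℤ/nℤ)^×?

1404

φ(1501) = 1501 · (1 − 1/19) · (1 − 1/79)
       = 1501 · 1404/1501 = 1404.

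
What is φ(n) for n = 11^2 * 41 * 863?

φ(11^2) = 11^2 − 11^1 = 121 − 11 = 110.
φ(41) = 41 − 1 = 40.
φ(863) = 863 − 1 = 862.
Since φ is multiplicative, φ(4281343) = 110 · 40 · 862 = 3792800.

3792800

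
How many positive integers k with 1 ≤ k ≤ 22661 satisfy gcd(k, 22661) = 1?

20160

First factor: 22661 = 17 · 31 · 43.
φ(17) = 17 − 1 = 16.
φ(31) = 31 − 1 = 30.
φ(43) = 43 − 1 = 42.
φ(22661) = 16 × 30 × 42 = 20160.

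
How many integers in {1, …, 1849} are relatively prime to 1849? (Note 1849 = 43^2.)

φ(1849) = 1849 · (1 − 1/43)
       = 1849 · 42/43 = 1806.

1806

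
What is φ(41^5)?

φ(115856201) = 115856201 · (1 − 1/41)
       = 115856201 · 40/41 = 113030440.

113030440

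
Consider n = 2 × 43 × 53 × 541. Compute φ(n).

φ(2465878) = 2465878 · (1 − 1/2) · (1 − 1/43) · (1 − 1/53) · (1 − 1/541)
       = 2465878 · 1179360/2465878 = 1179360.

1179360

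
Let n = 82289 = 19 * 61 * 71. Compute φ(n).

φ(19) = 19 − 1 = 18.
φ(61) = 61 − 1 = 60.
φ(71) = 71 − 1 = 70.
φ(82289) = 18 × 60 × 70 = 75600.

75600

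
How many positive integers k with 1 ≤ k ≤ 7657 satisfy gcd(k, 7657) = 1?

6480

Factor 7657: 7657 = 13 · 19 · 31.
φ(7657) = 7657 · (1 − 1/13) · (1 − 1/19) · (1 − 1/31)
       = 7657 · 6480/7657 = 6480.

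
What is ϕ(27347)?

24640

Prime factorization: 27347 = 23 · 29 · 41.
φ(27347) = 27347 · (1 − 1/23) · (1 − 1/29) · (1 − 1/41)
       = 27347 · 24640/27347 = 24640.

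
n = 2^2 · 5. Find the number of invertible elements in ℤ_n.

φ(2^2) = 2^2 − 2^1 = 4 − 2 = 2.
φ(5) = 5 − 1 = 4.
Since φ is multiplicative, φ(20) = 2 · 4 = 8.

8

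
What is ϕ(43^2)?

φ(1849) = 1849 · (1 − 1/43)
       = 1849 · 42/43 = 1806.

1806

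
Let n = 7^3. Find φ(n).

φ(7^3) = 7^2·(7−1) = 49·6 = 294.

294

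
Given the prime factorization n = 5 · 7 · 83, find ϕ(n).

φ(5) = 5 − 1 = 4.
φ(7) = 7 − 1 = 6.
φ(83) = 83 − 1 = 82.
Multiply: 4 · 6 · 82 = 1968.

1968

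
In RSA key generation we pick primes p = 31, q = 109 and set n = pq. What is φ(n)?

3240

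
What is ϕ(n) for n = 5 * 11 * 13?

480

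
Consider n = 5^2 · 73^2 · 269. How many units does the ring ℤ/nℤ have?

28172160

φ(5^2) = 5^2 − 5^1 = 25 − 5 = 20.
φ(73^2) = 73^1·(73−1) = 73·72 = 5256.
φ(269) = 269 − 1 = 268.
φ(35837525) = 20 × 5256 × 268 = 28172160.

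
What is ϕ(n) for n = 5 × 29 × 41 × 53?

φ(315085) = 315085 · (1 − 1/5) · (1 − 1/29) · (1 − 1/41) · (1 − 1/53)
       = 315085 · 232960/315085 = 232960.

232960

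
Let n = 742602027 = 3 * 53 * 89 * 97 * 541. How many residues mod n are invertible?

φ(3) = 3 − 1 = 2.
φ(53) = 53 − 1 = 52.
φ(89) = 89 − 1 = 88.
φ(97) = 97 − 1 = 96.
φ(541) = 541 − 1 = 540.
Since φ is multiplicative, φ(742602027) = 2 · 52 · 88 · 96 · 540 = 474439680.

474439680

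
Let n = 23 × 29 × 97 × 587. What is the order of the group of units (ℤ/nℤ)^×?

φ(23) = 23 − 1 = 22.
φ(29) = 29 − 1 = 28.
φ(97) = 97 − 1 = 96.
φ(587) = 587 − 1 = 586.
φ(37978313) = 22 × 28 × 96 × 586 = 34653696.

34653696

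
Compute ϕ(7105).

First factor: 7105 = 5 · 7^2 · 29.
φ(5) = 5 − 1 = 4.
φ(7^2) = 7^2 − 7^1 = 49 − 7 = 42.
φ(29) = 29 − 1 = 28.
Multiply: 4 · 42 · 28 = 4704.

4704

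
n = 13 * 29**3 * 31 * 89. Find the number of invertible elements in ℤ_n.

746000640

φ(874760263) = 874760263 · (1 − 1/13) · (1 − 1/29) · (1 − 1/31) · (1 − 1/89)
       = 874760263 · 887040/1040143 = 746000640.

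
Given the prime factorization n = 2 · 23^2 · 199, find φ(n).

100188

φ(210542) = 210542 · (1 − 1/2) · (1 − 1/23) · (1 − 1/199)
       = 210542 · 4356/9154 = 100188.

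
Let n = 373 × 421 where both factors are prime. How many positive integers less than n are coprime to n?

156240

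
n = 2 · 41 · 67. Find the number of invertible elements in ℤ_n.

2640

φ(2) = 2 − 1 = 1.
φ(41) = 41 − 1 = 40.
φ(67) = 67 − 1 = 66.
Multiply: 1 · 40 · 66 = 2640.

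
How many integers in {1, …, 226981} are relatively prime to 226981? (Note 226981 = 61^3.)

φ(61^3) = 61^2·(61−1) = 3721·60 = 223260.

223260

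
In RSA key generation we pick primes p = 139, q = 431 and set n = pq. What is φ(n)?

59340

φ(59909) = 59909 · (1 − 1/139) · (1 − 1/431)
       = 59909 · 59340/59909 = 59340.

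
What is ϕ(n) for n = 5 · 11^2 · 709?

φ(5) = 5 − 1 = 4.
φ(11^2) = 11^1·(11−1) = 11·10 = 110.
φ(709) = 709 − 1 = 708.
φ(428945) = 4 × 110 × 708 = 311520.

311520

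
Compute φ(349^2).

121452

φ(121801) = 121801 · (1 − 1/349)
       = 121801 · 348/349 = 121452.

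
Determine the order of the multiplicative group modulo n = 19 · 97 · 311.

535680

φ(19) = 19 − 1 = 18.
φ(97) = 97 − 1 = 96.
φ(311) = 311 − 1 = 310.
Multiply: 18 · 96 · 310 = 535680.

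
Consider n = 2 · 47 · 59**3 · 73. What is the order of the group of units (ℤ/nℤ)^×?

φ(1409310698) = 1409310698 · (1 − 1/2) · (1 − 1/47) · (1 − 1/59) · (1 − 1/73)
       = 1409310698 · 192096/404858 = 668686176.

668686176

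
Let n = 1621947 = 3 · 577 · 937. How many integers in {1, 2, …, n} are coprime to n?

1078272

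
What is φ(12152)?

Factor 12152: 12152 = 2^3 · 7^2 · 31.
φ(12152) = 12152 · (1 − 1/2) · (1 − 1/7) · (1 − 1/31)
       = 12152 · 180/434 = 5040.

5040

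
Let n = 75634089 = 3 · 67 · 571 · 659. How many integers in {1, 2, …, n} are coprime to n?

φ(75634089) = 75634089 · (1 − 1/3) · (1 − 1/67) · (1 − 1/571) · (1 − 1/659)
       = 75634089 · 49507920/75634089 = 49507920.

49507920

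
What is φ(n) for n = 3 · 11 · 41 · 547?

436800

φ(3) = 3 − 1 = 2.
φ(11) = 11 − 1 = 10.
φ(41) = 41 − 1 = 40.
φ(547) = 547 − 1 = 546.
Since φ is multiplicative, φ(740091) = 2 · 10 · 40 · 546 = 436800.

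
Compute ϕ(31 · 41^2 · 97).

φ(31) = 31 − 1 = 30.
φ(41^2) = 41^2 − 41^1 = 1681 − 41 = 1640.
φ(97) = 97 − 1 = 96.
Since φ is multiplicative, φ(5054767) = 30 · 1640 · 96 = 4723200.

4723200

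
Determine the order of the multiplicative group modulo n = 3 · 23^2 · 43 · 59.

2465232

φ(3) = 3 − 1 = 2.
φ(23^2) = 23^1·(23−1) = 23·22 = 506.
φ(43) = 43 − 1 = 42.
φ(59) = 59 − 1 = 58.
φ(4026219) = 2 × 506 × 42 × 58 = 2465232.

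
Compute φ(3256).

1440

Prime factorization: 3256 = 2**3 · 11 · 37.
φ(2^3) = 2^2·(2−1) = 4·1 = 4.
φ(11) = 11 − 1 = 10.
φ(37) = 37 − 1 = 36.
φ(3256) = 4 × 10 × 36 = 1440.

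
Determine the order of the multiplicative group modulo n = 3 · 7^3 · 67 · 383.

14824656

φ(26405169) = 26405169 · (1 − 1/3) · (1 − 1/7) · (1 − 1/67) · (1 − 1/383)
       = 26405169 · 302544/538881 = 14824656.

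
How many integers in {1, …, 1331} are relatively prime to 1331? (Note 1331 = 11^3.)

1210

φ(11^3) = 11^2·(11−1) = 121·10 = 1210.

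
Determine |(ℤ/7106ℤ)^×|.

2880

Prime factorization: 7106 = 2 · 11 · 17 · 19.
φ(2) = 2 − 1 = 1.
φ(11) = 11 − 1 = 10.
φ(17) = 17 − 1 = 16.
φ(19) = 19 − 1 = 18.
Since φ is multiplicative, φ(7106) = 1 · 10 · 16 · 18 = 2880.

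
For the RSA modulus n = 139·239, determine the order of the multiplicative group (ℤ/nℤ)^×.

32844

φ(n) = (p − 1)(q − 1) = (139−1)(239−1) = 138·238 = 32844.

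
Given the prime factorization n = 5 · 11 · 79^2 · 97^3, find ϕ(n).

222636510720

φ(5) = 5 − 1 = 4.
φ(11) = 11 − 1 = 10.
φ(79^2) = 79^1·(79−1) = 79·78 = 6162.
φ(97^3) = 97^3 − 97^2 = 912673 − 9409 = 903264.
Multiply: 4 · 10 · 6162 · 903264 = 222636510720.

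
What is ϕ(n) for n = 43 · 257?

φ(11051) = 11051 · (1 − 1/43) · (1 − 1/257)
       = 11051 · 10752/11051 = 10752.

10752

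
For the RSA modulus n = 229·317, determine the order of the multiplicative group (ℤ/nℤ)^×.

72048

φ(72593) = 72593 · (1 − 1/229) · (1 − 1/317)
       = 72593 · 72048/72593 = 72048.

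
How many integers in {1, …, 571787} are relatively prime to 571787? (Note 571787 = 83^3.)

564898

φ(83^3) = 83^3 − 83^2 = 571787 − 6889 = 564898.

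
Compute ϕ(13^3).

2028

φ(2197) = 2197 · (1 − 1/13)
       = 2197 · 12/13 = 2028.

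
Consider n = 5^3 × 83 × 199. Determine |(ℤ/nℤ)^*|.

1623600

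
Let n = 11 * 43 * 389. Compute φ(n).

162960

φ(183997) = 183997 · (1 − 1/11) · (1 − 1/43) · (1 − 1/389)
       = 183997 · 162960/183997 = 162960.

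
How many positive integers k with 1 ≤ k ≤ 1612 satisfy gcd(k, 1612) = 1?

Factor 1612: 1612 = 2^2 · 13 · 31.
φ(2^2) = 2^1·(2−1) = 2·1 = 2.
φ(13) = 13 − 1 = 12.
φ(31) = 31 − 1 = 30.
Multiply: 2 · 12 · 30 = 720.

720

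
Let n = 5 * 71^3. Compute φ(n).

φ(1789555) = 1789555 · (1 − 1/5) · (1 − 1/71)
       = 1789555 · 280/355 = 1411480.

1411480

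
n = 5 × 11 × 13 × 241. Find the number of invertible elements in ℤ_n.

φ(5) = 5 − 1 = 4.
φ(11) = 11 − 1 = 10.
φ(13) = 13 − 1 = 12.
φ(241) = 241 − 1 = 240.
φ(172315) = 4 × 10 × 12 × 240 = 115200.

115200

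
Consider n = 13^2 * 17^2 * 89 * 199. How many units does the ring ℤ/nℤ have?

φ(13^2) = 13^1·(13−1) = 13·12 = 156.
φ(17^2) = 17^1·(17−1) = 17·16 = 272.
φ(89) = 89 − 1 = 88.
φ(199) = 199 − 1 = 198.
Multiply: 156 · 272 · 88 · 198 = 739335168.

739335168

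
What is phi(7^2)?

42

φ(49) = 49 · (1 − 1/7)
       = 49 · 6/7 = 42.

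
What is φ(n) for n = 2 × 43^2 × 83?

φ(306934) = 306934 · (1 − 1/2) · (1 − 1/43) · (1 − 1/83)
       = 306934 · 3444/7138 = 148092.

148092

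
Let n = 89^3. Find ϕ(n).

697048

φ(89^3) = 89^2·(89−1) = 7921·88 = 697048.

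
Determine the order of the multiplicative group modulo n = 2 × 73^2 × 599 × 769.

2413891584

φ(4909405198) = 4909405198 · (1 − 1/2) · (1 − 1/73) · (1 − 1/599) · (1 − 1/769)
       = 4909405198 · 33067008/67252126 = 2413891584.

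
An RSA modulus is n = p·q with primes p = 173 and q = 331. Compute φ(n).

56760

φ(pq) = (p−1)(q−1) = 172 · 330 = 56760.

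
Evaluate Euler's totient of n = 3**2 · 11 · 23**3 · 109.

75414240

φ(3^2) = 3^2 − 3^1 = 9 − 3 = 6.
φ(11) = 11 − 1 = 10.
φ(23^3) = 23^3 − 23^2 = 12167 − 529 = 11638.
φ(109) = 109 − 1 = 108.
φ(131294097) = 6 × 10 × 11638 × 108 = 75414240.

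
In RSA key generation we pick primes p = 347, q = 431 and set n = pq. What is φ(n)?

For distinct primes, φ(pq) = (p−1)(q−1) = 346 × 430 = 148780.

148780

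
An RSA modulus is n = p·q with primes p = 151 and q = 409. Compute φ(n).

61200

φ(n) = (p − 1)(q − 1) = (151−1)(409−1) = 150·408 = 61200.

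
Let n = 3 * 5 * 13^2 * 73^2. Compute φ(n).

6559488

φ(3) = 3 − 1 = 2.
φ(5) = 5 − 1 = 4.
φ(13^2) = 13^1·(13−1) = 13·12 = 156.
φ(73^2) = 73^2 − 73^1 = 5329 − 73 = 5256.
Multiply: 2 · 4 · 156 · 5256 = 6559488.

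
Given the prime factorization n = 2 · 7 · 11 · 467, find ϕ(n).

φ(71918) = 71918 · (1 − 1/2) · (1 − 1/7) · (1 − 1/11) · (1 − 1/467)
       = 71918 · 27960/71918 = 27960.

27960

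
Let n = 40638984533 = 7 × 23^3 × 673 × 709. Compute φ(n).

φ(40638984533) = 40638984533 · (1 − 1/7) · (1 − 1/23) · (1 − 1/673) · (1 − 1/709)
       = 40638984533 · 62802432/76822277 = 33222486528.

33222486528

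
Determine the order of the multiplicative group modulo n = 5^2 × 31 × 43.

φ(5^2) = 5^1·(5−1) = 5·4 = 20.
φ(31) = 31 − 1 = 30.
φ(43) = 43 − 1 = 42.
φ(33325) = 20 × 30 × 42 = 25200.

25200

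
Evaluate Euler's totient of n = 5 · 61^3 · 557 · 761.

φ(481060126685) = 481060126685 · (1 − 1/5) · (1 − 1/61) · (1 − 1/557) · (1 − 1/761)
       = 481060126685 · 101414400/129282485 = 377362982400.

377362982400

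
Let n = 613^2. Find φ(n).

375156

φ(375769) = 375769 · (1 − 1/613)
       = 375769 · 612/613 = 375156.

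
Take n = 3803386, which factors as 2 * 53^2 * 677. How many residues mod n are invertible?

1863056

φ(2) = 2 − 1 = 1.
φ(53^2) = 53^1·(53−1) = 53·52 = 2756.
φ(677) = 677 − 1 = 676.
Multiply: 1 · 2756 · 676 = 1863056.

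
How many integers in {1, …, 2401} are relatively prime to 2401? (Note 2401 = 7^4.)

2058

φ(2401) = 2401 · (1 − 1/7)
       = 2401 · 6/7 = 2058.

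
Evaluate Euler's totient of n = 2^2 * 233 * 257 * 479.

56778752

φ(114731996) = 114731996 · (1 − 1/2) · (1 − 1/233) · (1 − 1/257) · (1 − 1/479)
       = 114731996 · 28389376/57365998 = 56778752.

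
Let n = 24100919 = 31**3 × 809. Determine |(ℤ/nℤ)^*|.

φ(24100919) = 24100919 · (1 − 1/31) · (1 − 1/809)
       = 24100919 · 24240/25079 = 23294640.

23294640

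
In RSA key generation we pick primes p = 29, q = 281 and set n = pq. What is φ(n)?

φ(8149) = 8149 · (1 − 1/29) · (1 − 1/281)
       = 8149 · 7840/8149 = 7840.

7840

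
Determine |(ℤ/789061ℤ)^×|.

Prime factorization: 789061 = 7 · 13**2 · 23 · 29.
φ(789061) = 789061 · (1 − 1/7) · (1 − 1/13) · (1 − 1/23) · (1 − 1/29)
       = 789061 · 44352/60697 = 576576.

576576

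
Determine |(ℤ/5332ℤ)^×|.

5332 = 2^2 × 31 × 43.
φ(5332) = 5332 · (1 − 1/2) · (1 − 1/31) · (1 − 1/43)
       = 5332 · 1260/2666 = 2520.

2520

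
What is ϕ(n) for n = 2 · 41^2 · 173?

282080

φ(2) = 2 − 1 = 1.
φ(41^2) = 41^1·(41−1) = 41·40 = 1640.
φ(173) = 173 − 1 = 172.
Since φ is multiplicative, φ(581626) = 1 · 1640 · 172 = 282080.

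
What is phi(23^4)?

267674

φ(279841) = 279841 · (1 − 1/23)
       = 279841 · 22/23 = 267674.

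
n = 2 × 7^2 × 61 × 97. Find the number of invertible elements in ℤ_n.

φ(2) = 2 − 1 = 1.
φ(7^2) = 7^2 − 7^1 = 49 − 7 = 42.
φ(61) = 61 − 1 = 60.
φ(97) = 97 − 1 = 96.
Since φ is multiplicative, φ(579866) = 1 · 42 · 60 · 96 = 241920.

241920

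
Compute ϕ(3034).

1440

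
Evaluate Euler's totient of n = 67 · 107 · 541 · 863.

φ(67) = 67 − 1 = 66.
φ(107) = 107 − 1 = 106.
φ(541) = 541 − 1 = 540.
φ(863) = 863 − 1 = 862.
φ(3347084227) = 66 × 106 × 540 × 862 = 3256498080.

3256498080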